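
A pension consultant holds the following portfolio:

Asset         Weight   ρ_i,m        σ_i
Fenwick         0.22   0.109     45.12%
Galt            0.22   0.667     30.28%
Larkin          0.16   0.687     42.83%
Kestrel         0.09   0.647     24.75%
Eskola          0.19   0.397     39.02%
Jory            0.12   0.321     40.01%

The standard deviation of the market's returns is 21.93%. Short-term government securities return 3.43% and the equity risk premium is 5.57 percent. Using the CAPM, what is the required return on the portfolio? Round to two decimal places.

β_Fenwick = 0.109 × 45.12% / 21.93% = 0.2243
β_Galt = 0.667 × 30.28% / 21.93% = 0.9210
β_Larkin = 0.687 × 42.83% / 21.93% = 1.3417
β_Kestrel = 0.647 × 24.75% / 21.93% = 0.7302
β_Eskola = 0.397 × 39.02% / 21.93% = 0.7064
β_Jory = 0.321 × 40.01% / 21.93% = 0.5856
β_P = Σ w_i β_i = 0.22×0.2243 + 0.22×0.9210 + 0.16×1.3417 + 0.09×0.7302 + 0.19×0.7064 + 0.12×0.5856 = 0.7368
E(R_P) = R_f + β_P × MRP = 3.43% + 0.7368 × 5.57% = 7.53%

7.53%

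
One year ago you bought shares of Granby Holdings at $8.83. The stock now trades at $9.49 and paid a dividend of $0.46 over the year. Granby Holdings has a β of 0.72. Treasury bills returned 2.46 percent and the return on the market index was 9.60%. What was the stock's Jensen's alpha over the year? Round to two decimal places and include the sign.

Realised HPR = (P1 + D1 − P0) / P0 = (9.49 + 0.46 − 8.83) / 8.83 = 1.12 / 8.83 = 12.6840%
MRP = 9.60% − 2.46% = 7.14%
CAPM required = R_f + β·MRP = 2.46% + 0.72 × 7.14% = 7.6008%
α = realised − required = 12.6840% − 7.6008% = +5.08%

+5.08%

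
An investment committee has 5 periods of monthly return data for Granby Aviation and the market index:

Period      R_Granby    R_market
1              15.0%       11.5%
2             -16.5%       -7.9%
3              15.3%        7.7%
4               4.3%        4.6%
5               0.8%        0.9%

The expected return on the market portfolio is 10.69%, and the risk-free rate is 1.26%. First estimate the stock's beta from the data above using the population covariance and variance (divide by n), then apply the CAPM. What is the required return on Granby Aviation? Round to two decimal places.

17.49%

Mean R_i = (15.0 − 16.5 + 15.3 + 4.3 + 0.8) / 5 = 3.7800%
Mean R_m = (11.5 − 7.9 + 7.7 + 4.6 + 0.9) / 5 = 3.3600%
Σ(R_i − R̄_i)(R_m − R̄_m) = 377.6560  ⇒  Cov = 377.6560 / 5 = 75.5312
Σ(R_m − R̄_m)² = 219.4720  ⇒  Var(R_m) = 219.4720 / 5 = 43.8944
β = Cov / Var(R_m) = 75.5312 / 43.8944 = 1.7207
MRP = 10.69% − 1.26% = 9.43%
E(R) = R_f + β × MRP = 1.26% + 1.7207 × 9.43% = 17.49%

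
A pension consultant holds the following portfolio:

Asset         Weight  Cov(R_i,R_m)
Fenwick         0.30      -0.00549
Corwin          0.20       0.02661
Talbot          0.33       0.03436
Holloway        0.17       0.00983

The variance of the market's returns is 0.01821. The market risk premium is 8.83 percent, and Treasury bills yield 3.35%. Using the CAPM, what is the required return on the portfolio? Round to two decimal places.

11.44%

β_Fenwick = -0.00549 / 0.01821 = -0.3015
β_Corwin = 0.02661 / 0.01821 = 1.4613
β_Talbot = 0.03436 / 0.01821 = 1.8869
β_Holloway = 0.00983 / 0.01821 = 0.5398
β_P = Σ w_i β_i = 0.30×-0.3015 + 0.20×1.4613 + 0.33×1.8869 + 0.17×0.5398 = 0.9163
E(R_P) = R_f + β_P × MRP = 3.35% + 0.9163 × 8.83% = 11.44%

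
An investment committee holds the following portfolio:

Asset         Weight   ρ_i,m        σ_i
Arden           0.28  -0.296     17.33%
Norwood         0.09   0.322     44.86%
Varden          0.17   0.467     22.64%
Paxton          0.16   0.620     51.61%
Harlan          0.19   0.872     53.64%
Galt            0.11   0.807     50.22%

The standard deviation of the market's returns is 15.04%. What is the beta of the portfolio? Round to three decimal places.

β_Arden = -0.296 × 17.33% / 15.04% = -0.3411
β_Norwood = 0.322 × 44.86% / 15.04% = 0.9604
β_Varden = 0.467 × 22.64% / 15.04% = 0.7030
β_Paxton = 0.620 × 51.61% / 15.04% = 2.1275
β_Harlan = 0.872 × 53.64% / 15.04% = 3.1100
β_Galt = 0.807 × 50.22% / 15.04% = 2.6947
β_P = Σ w_i β_i = 0.28×-0.3411 + 0.09×0.9604 + 0.17×0.7030 + 0.16×2.1275 + 0.19×3.1100 + 0.11×2.6947 = 1.3382

1.338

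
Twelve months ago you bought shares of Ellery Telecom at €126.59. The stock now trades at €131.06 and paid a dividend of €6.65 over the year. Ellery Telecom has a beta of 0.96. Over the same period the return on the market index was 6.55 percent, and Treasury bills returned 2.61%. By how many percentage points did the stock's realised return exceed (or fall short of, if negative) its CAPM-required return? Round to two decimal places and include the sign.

+2.39%

Realised HPR = (P1 + D1 − P0) / P0 = (131.06 + 6.65 − 126.59) / 126.59 = 11.12 / 126.59 = 8.7843%
MRP = 6.55% − 2.61% = 3.94%
CAPM required = R_f + β·MRP = 2.61% + 0.96 × 3.94% = 6.3924%
α = realised − required = 8.7843% − 6.3924% = +2.39%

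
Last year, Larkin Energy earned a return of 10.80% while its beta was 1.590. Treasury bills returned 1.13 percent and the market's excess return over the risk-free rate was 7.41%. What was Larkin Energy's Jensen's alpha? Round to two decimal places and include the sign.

-2.11%

CAPM benchmark = R_f + β(R_m − R_f) = 1.13% + 1.590 × 7.41% = 12.91190%
α = actual − benchmark = 10.80% − 12.91190% = -2.11%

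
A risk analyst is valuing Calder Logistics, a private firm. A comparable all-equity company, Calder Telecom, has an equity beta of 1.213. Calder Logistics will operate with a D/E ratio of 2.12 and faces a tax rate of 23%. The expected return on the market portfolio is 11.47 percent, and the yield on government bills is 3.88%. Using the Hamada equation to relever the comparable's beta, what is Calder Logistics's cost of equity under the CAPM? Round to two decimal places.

28.12%

β_L = β_U × [1 + (1 − t)(D/E)] = 1.213 × [1 + (1 − 0.23) × 2.12]
    = 1.213 × [1 + 0.77 × 2.12] = 1.213 × 2.6324 = 3.1931
MRP = 11.47% − 3.88% = 7.59%
E(R) = R_f + β_L × MRP = 3.88% + 3.1931 × 7.59% = 28.12%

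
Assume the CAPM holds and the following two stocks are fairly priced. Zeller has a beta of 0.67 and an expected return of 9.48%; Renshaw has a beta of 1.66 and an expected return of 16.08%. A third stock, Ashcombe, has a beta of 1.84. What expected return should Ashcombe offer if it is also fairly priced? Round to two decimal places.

17.28%

MRP (SML slope) = (16.08% − 9.48%) / (1.66 − 0.67) = 6.60% / 0.99 = 6.6667%
R_f (intercept) = 9.48% − 0.67 × 6.6667% = 5.0133%
E(R_Ashcombe) = R_f + β × MRP = 5.0133% + 1.84 × 6.6667% = 17.28%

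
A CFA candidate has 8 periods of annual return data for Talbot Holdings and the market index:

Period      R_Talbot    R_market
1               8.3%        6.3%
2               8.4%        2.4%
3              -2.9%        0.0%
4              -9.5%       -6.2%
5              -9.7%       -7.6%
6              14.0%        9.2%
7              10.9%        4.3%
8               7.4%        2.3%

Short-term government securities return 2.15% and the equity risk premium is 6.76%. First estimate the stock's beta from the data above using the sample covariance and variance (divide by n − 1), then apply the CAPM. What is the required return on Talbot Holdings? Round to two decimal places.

12.52%

Mean R_i = (8.3 + 8.4 − 2.9 − 9.5 − 9.7 + 14.0 + 10.9 + 7.4) / 8 = 3.3625%
Mean R_m = (6.3 + 2.4 + 0.0 − 6.2 − 7.6 + 9.2 + 4.3 + 2.3) / 8 = 1.3375%
Σ(R_i − R̄_i)(R_m − R̄_m) = 361.7813  ⇒  Cov = 361.7813 / 7 = 51.6830
Σ(R_m − R̄_m)² = 235.7588  ⇒  Var(R_m) = 235.7588 / 7 = 33.6798
β = Cov / Var(R_m) = 51.6830 / 33.6798 = 1.5345
E(R) = R_f + β × MRP = 2.15% + 1.5345 × 6.76% = 12.52%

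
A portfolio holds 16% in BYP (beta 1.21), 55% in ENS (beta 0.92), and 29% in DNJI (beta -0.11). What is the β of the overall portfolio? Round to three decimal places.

0.668

β_P = Σ w_i β_i = 0.16×1.21 + 0.55×0.92 + 0.29×-0.11 = 0.6677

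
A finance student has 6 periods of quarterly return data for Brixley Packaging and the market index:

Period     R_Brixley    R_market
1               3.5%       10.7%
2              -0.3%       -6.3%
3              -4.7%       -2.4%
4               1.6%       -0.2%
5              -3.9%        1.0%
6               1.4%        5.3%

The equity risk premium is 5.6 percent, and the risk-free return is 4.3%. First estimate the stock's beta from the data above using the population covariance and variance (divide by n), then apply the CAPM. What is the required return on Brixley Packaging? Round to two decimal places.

Mean R_i = (3.5 − 0.3 − 4.7 + 1.6 − 3.9 + 1.4) / 6 = -0.4000%
Mean R_m = (10.7 − 6.3 − 2.4 − 0.2 + 1.0 + 5.3) / 6 = 1.3500%
Σ(R_i − R̄_i)(R_m − R̄_m) = 57.0600  ⇒  Cov = 57.0600 / 6 = 9.5100
Σ(R_m − R̄_m)² = 178.1350  ⇒  Var(R_m) = 178.1350 / 6 = 29.6892
β = Cov / Var(R_m) = 9.5100 / 29.6892 = 0.3203
E(R) = R_f + β × MRP = 4.3% + 0.3203 × 5.6% = 6.09%

6.09%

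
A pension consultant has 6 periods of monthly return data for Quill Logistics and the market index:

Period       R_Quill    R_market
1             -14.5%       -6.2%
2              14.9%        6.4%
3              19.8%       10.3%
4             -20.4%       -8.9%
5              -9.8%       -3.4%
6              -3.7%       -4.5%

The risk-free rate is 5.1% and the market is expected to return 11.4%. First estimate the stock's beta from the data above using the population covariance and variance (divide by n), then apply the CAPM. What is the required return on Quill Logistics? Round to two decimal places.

Mean R_i = (-14.5 + 14.9 + 19.8 − 20.4 − 9.8 − 3.7) / 6 = -2.2833%
Mean R_m = (-6.2 + 6.4 + 10.3 − 8.9 − 3.4 − 4.5) / 6 = -1.0500%
Σ(R_i − R̄_i)(R_m − R̄_m) = 606.3450  ⇒  Cov = 606.3450 / 6 = 101.0575
Σ(R_m − R̄_m)² = 289.8950  ⇒  Var(R_m) = 289.8950 / 6 = 48.3158
β = Cov / Var(R_m) = 101.0575 / 48.3158 = 2.0916
MRP = 11.4% − 5.1% = 6.30%
E(R) = R_f + β × MRP = 5.1% + 2.0916 × 6.3% = 18.28%

18.28%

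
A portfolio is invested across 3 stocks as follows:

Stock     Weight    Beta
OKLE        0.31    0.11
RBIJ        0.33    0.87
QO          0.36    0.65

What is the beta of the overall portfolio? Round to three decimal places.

0.555

β_P = Σ w_i β_i = 0.31×0.11 + 0.33×0.87 + 0.36×0.65 = 0.5552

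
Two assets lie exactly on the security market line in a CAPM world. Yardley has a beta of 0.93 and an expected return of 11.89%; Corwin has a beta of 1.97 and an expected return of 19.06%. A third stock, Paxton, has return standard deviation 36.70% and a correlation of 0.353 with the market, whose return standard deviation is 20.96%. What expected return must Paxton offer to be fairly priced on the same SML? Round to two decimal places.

MRP = (19.06% − 11.89%) / (1.97 − 0.93) = 6.8942%
R_f = 11.89% − 0.93 × 6.8942% = 5.4784%
β_Paxton = ρ·σ_i/σ_m = 0.353 × 36.70 / 20.96 = 0.6181
E(R_Paxton) = R_f + β × MRP = 5.4784% + 0.6181 × 6.8942% = 9.74%

9.74%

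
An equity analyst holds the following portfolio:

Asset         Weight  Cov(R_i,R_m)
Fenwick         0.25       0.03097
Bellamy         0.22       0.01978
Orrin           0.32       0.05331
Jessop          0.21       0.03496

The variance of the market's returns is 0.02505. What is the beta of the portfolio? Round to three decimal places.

β_Fenwick = 0.03097 / 0.02505 = 1.2363
β_Bellamy = 0.01978 / 0.02505 = 0.7896
β_Orrin = 0.05331 / 0.02505 = 2.1281
β_Jessop = 0.03496 / 0.02505 = 1.3956
β_P = Σ w_i β_i = 0.25×1.2363 + 0.22×0.7896 + 0.32×2.1281 + 0.21×1.3956 = 1.4569

1.457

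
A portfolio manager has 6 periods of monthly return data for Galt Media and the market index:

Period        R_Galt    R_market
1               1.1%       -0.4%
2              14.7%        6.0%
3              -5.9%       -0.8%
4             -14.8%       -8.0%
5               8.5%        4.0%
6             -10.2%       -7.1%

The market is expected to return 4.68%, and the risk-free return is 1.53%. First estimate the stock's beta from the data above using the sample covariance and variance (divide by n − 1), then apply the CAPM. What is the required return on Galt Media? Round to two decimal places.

7.62%

Mean R_i = (1.1 + 14.7 − 5.9 − 14.8 + 8.5 − 10.2) / 6 = -1.1000%
Mean R_m = (-0.4 + 6.0 − 0.8 − 8.0 + 4.0 − 7.1) / 6 = -1.0500%
Σ(R_i − R̄_i)(R_m − R̄_m) = 310.3700  ⇒  Cov = 310.3700 / 5 = 62.0740
Σ(R_m − R̄_m)² = 160.5950  ⇒  Var(R_m) = 160.5950 / 5 = 32.1190
β = Cov / Var(R_m) = 62.0740 / 32.1190 = 1.9326
MRP = 4.68% − 1.53% = 3.15%
E(R) = R_f + β × MRP = 1.53% + 1.9326 × 3.15% = 7.62%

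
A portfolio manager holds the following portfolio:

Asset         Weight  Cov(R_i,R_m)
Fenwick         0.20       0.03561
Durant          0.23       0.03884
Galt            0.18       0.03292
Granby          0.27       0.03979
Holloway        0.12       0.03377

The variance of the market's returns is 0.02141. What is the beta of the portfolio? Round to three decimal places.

1.718

β_Fenwick = 0.03561 / 0.02141 = 1.6632
β_Durant = 0.03884 / 0.02141 = 1.8141
β_Galt = 0.03292 / 0.02141 = 1.5376
β_Granby = 0.03979 / 0.02141 = 1.8585
β_Holloway = 0.03377 / 0.02141 = 1.5773
β_P = Σ w_i β_i = 0.20×1.6632 + 0.23×1.8141 + 0.18×1.5376 + 0.27×1.8585 + 0.12×1.5773 = 1.7177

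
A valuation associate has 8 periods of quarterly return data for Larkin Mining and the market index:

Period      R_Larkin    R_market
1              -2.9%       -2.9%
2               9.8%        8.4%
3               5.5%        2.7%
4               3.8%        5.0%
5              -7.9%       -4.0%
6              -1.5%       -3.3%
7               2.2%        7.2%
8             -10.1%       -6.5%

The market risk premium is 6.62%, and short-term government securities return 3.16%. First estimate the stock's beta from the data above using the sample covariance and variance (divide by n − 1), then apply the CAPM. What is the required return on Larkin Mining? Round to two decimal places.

10.27%

Mean R_i = (-2.9 + 9.8 + 5.5 + 3.8 − 7.9 − 1.5 + 2.2 − 10.1) / 8 = -0.1375%
Mean R_m = (-2.9 + 8.4 + 2.7 + 5.0 − 4.0 − 3.3 + 7.2 − 6.5) / 8 = 0.8250%
Σ(R_i − R̄_i)(R_m − R̄_m) = 243.5275  ⇒  Cov = 243.5275 / 7 = 34.7896
Σ(R_m − R̄_m)² = 226.7950  ⇒  Var(R_m) = 226.7950 / 7 = 32.3993
β = Cov / Var(R_m) = 34.7896 / 32.3993 = 1.0738
E(R) = R_f + β × MRP = 3.16% + 1.0738 × 6.62% = 10.27%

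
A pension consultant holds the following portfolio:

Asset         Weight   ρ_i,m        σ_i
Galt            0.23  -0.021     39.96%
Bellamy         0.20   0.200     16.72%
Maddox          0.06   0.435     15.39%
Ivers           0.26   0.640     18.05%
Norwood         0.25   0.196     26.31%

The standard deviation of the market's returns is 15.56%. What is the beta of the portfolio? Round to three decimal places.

0.332

β_Galt = -0.021 × 39.96% / 15.56% = -0.0539
β_Bellamy = 0.200 × 16.72% / 15.56% = 0.2149
β_Maddox = 0.435 × 15.39% / 15.56% = 0.4302
β_Ivers = 0.640 × 18.05% / 15.56% = 0.7424
β_Norwood = 0.196 × 26.31% / 15.56% = 0.3314
β_P = Σ w_i β_i = 0.23×-0.0539 + 0.20×0.2149 + 0.06×0.4302 + 0.26×0.7424 + 0.25×0.3314 = 0.3323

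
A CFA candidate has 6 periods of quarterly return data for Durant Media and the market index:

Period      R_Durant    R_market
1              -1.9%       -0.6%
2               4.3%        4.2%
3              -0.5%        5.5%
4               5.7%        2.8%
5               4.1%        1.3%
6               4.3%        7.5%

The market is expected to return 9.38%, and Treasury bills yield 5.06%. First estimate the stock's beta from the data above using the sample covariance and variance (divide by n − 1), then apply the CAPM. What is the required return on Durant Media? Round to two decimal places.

6.56%

Mean R_i = (-1.9 + 4.3 − 0.5 + 5.7 + 4.1 + 4.3) / 6 = 2.6667%
Mean R_m = (-0.6 + 4.2 + 5.5 + 2.8 + 1.3 + 7.5) / 6 = 3.4500%
Σ(R_i − R̄_i)(R_m − R̄_m) = 14.7900  ⇒  Cov = 14.7900 / 5 = 2.9580
Σ(R_m − R̄_m)² = 42.6150  ⇒  Var(R_m) = 42.6150 / 5 = 8.5230
β = Cov / Var(R_m) = 2.9580 / 8.5230 = 0.3471
MRP = 9.38% − 5.06% = 4.32%
E(R) = R_f + β × MRP = 5.06% + 0.3471 × 4.32% = 6.56%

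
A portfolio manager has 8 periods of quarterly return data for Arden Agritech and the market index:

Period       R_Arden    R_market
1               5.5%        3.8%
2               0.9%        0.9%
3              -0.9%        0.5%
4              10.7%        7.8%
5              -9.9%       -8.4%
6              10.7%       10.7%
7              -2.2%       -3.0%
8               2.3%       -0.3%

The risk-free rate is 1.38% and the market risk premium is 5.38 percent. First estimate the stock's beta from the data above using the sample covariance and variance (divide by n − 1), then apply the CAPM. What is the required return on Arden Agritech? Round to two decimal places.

Mean R_i = (5.5 + 0.9 − 0.9 + 10.7 − 9.9 + 10.7 − 2.2 + 2.3) / 8 = 2.1375%
Mean R_m = (3.8 + 0.9 + 0.5 + 7.8 − 8.4 + 10.7 − 3.0 − 0.3) / 8 = 1.5000%
Σ(R_i − R̄_i)(R_m − R̄_m) = 282.6300  ⇒  Cov = 282.6300 / 7 = 40.3757
Σ(R_m − R̄_m)² = 252.4800  ⇒  Var(R_m) = 252.4800 / 7 = 36.0686
β = Cov / Var(R_m) = 40.3757 / 36.0686 = 1.1194
E(R) = R_f + β × MRP = 1.38% + 1.1194 × 5.38% = 7.40%

7.40%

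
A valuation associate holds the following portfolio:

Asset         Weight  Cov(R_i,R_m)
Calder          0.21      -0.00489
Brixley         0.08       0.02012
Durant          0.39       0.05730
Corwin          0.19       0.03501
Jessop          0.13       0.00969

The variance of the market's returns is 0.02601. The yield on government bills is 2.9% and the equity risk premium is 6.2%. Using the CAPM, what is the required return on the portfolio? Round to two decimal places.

β_Calder = -0.00489 / 0.02601 = -0.1880
β_Brixley = 0.02012 / 0.02601 = 0.7735
β_Durant = 0.05730 / 0.02601 = 2.2030
β_Corwin = 0.03501 / 0.02601 = 1.3460
β_Jessop = 0.00969 / 0.02601 = 0.3725
β_P = Σ w_i β_i = 0.21×-0.1880 + 0.08×0.7735 + 0.39×2.2030 + 0.19×1.3460 + 0.13×0.3725 = 1.1857
E(R_P) = R_f + β_P × MRP = 2.9% + 1.1857 × 6.2% = 10.25%

10.25%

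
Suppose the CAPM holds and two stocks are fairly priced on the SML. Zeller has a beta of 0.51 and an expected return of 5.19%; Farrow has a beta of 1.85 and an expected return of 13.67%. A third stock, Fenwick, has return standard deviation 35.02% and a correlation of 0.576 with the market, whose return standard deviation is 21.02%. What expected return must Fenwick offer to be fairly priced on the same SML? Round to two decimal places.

8.04%

MRP = (13.67% − 5.19%) / (1.85 − 0.51) = 6.3284%
R_f = 5.19% − 0.51 × 6.3284% = 1.9625%
β_Fenwick = ρ·σ_i/σ_m = 0.576 × 35.02 / 21.02 = 0.9596
E(R_Fenwick) = R_f + β × MRP = 1.9625% + 0.9596 × 6.3284% = 8.04%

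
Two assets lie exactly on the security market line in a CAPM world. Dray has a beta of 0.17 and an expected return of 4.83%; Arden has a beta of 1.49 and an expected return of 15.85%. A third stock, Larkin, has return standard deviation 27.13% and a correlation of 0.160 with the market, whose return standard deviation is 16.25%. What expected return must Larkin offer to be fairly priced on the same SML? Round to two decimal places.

MRP = (15.85% − 4.83%) / (1.49 − 0.17) = 8.3485%
R_f = 4.83% − 0.17 × 8.3485% = 3.4108%
β_Larkin = ρ·σ_i/σ_m = 0.160 × 27.13 / 16.25 = 0.2671
E(R_Larkin) = R_f + β × MRP = 3.4108% + 0.2671 × 8.3485% = 5.64%

5.64%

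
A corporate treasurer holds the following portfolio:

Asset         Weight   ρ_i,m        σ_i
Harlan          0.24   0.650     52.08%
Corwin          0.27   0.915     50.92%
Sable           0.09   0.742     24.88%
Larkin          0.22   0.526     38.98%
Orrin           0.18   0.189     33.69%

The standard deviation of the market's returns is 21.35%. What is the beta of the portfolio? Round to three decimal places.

1.313

β_Harlan = 0.650 × 52.08% / 21.35% = 1.5856
β_Corwin = 0.915 × 50.92% / 21.35% = 2.1823
β_Sable = 0.742 × 24.88% / 21.35% = 0.8647
β_Larkin = 0.526 × 38.98% / 21.35% = 0.9604
β_Orrin = 0.189 × 33.69% / 21.35% = 0.2982
β_P = Σ w_i β_i = 0.24×1.5856 + 0.27×2.1823 + 0.09×0.8647 + 0.22×0.9604 + 0.18×0.2982 = 1.3126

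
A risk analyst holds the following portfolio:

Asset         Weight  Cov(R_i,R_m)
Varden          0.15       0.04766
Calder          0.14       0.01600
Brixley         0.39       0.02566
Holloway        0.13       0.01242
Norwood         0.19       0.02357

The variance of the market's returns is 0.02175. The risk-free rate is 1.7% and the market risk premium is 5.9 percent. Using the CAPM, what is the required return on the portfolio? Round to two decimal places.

8.61%

β_Varden = 0.04766 / 0.02175 = 2.1913
β_Calder = 0.01600 / 0.02175 = 0.7356
β_Brixley = 0.02566 / 0.02175 = 1.1798
β_Holloway = 0.01242 / 0.02175 = 0.5710
β_Norwood = 0.02357 / 0.02175 = 1.0837
β_P = Σ w_i β_i = 0.15×2.1913 + 0.14×0.7356 + 0.39×1.1798 + 0.13×0.5710 + 0.19×1.0837 = 1.1719
E(R_P) = R_f + β_P × MRP = 1.7% + 1.1719 × 5.9% = 8.61%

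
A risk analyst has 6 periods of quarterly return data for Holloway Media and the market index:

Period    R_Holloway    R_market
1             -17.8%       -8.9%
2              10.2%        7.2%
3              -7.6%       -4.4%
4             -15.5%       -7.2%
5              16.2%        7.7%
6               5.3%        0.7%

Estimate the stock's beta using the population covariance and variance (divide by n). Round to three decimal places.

1.929

Mean R_i = (-17.8 + 10.2 − 7.6 − 15.5 + 16.2 + 5.3) / 6 = -1.5333%
Mean R_m = (-8.9 + 7.2 − 4.4 − 7.2 + 7.7 + 0.7) / 6 = -0.8167%
Σ(R_i − R̄_i)(R_m − R̄_m) = 497.8367  ⇒  Cov = 497.8367 / 6 = 82.9728
Σ(R_m − R̄_m)² = 258.0283  ⇒  Var(R_m) = 258.0283 / 6 = 43.0047
β = Cov / Var(R_m) = 82.9728 / 43.0047 = 1.9294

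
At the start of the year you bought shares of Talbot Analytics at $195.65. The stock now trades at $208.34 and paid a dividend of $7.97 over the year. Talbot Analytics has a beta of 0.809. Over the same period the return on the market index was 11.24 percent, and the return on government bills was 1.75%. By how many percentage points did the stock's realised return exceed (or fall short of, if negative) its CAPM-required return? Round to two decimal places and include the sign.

Realised HPR = (P1 + D1 − P0) / P0 = (208.34 + 7.97 − 195.65) / 195.65 = 20.66 / 195.65 = 10.5597%
MRP = 11.24% − 1.75% = 9.49%
CAPM required = R_f + β·MRP = 1.75% + 0.809 × 9.49% = 9.42741%
α = realised − required = 10.5597% − 9.42741% = +1.13%

+1.13%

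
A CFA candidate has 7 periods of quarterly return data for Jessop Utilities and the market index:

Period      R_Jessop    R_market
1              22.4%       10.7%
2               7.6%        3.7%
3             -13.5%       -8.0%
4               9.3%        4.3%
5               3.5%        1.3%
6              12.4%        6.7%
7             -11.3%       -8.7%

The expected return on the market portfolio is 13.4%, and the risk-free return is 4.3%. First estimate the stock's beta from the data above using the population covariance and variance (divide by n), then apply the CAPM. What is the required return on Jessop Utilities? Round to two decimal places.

20.24%

Mean R_i = (22.4 + 7.6 − 13.5 + 9.3 + 3.5 + 12.4 − 11.3) / 7 = 4.3429%
Mean R_m = (10.7 + 3.7 − 8.0 + 4.3 + 1.3 + 6.7 − 8.7) / 7 = 1.4286%
Σ(R_i − R̄_i)(R_m − R̄_m) = 558.3014  ⇒  Cov = 558.3014 / 7 = 79.7573
Σ(R_m − R̄_m)² = 318.6543  ⇒  Var(R_m) = 318.6543 / 7 = 45.5220
β = Cov / Var(R_m) = 79.7573 / 45.5220 = 1.7521
MRP = 13.4% − 4.3% = 9.10%
E(R) = R_f + β × MRP = 4.3% + 1.7521 × 9.1% = 20.24%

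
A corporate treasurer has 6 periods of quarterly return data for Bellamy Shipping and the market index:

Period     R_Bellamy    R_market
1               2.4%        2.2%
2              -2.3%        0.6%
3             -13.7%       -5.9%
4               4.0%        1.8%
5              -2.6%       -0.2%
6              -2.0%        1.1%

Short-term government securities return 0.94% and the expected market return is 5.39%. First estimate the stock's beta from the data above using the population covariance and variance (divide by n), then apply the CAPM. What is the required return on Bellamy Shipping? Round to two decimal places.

Mean R_i = (2.4 − 2.3 − 13.7 + 4.0 − 2.6 − 2.0) / 6 = -2.3667%
Mean R_m = (2.2 + 0.6 − 5.9 + 1.8 − 0.2 + 1.1) / 6 = -0.0667%
Σ(R_i − R̄_i)(R_m − R̄_m) = 89.3033  ⇒  Cov = 89.3033 / 6 = 14.8839
Σ(R_m − R̄_m)² = 44.4733  ⇒  Var(R_m) = 44.4733 / 6 = 7.4122
β = Cov / Var(R_m) = 14.8839 / 7.4122 = 2.0080
MRP = 5.39% − 0.94% = 4.45%
E(R) = R_f + β × MRP = 0.94% + 2.0080 × 4.45% = 9.88%

9.88%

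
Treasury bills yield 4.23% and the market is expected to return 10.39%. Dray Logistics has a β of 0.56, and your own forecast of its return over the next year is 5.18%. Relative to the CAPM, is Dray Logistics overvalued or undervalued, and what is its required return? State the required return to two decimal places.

MRP = 10.39% − 4.23% = 6.16%
Required return = R_f + β·MRP = 4.23% + 0.56 × 6.16% = 7.68%
Forecast 5.18% < required 7.68% → the stock plots below the SML → overvalued.

Overvalued; required return 7.68%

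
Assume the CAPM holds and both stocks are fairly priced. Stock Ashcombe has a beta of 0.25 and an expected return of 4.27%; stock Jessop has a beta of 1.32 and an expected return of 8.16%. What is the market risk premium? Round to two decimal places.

Both satisfy E(R) = R_f + β·MRP, so the slope of the SML is
MRP = (8.16% − 4.27%) / (1.32 − 0.25) = 3.89% / 1.07 = 3.6355%

3.64%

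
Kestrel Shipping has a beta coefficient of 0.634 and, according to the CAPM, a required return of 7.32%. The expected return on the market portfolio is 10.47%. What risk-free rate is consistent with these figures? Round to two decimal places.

1.86%

E(R) = R_f + β(E(R_m) − R_f) = R_f(1 − β) + β·E(R_m)
7.32% = R_f × (1 − 0.634) + 0.634 × 10.47%
7.32% = R_f × 0.366 + 6.63798%
R_f = (7.32% − 6.63798%) / 0.366 = 1.86%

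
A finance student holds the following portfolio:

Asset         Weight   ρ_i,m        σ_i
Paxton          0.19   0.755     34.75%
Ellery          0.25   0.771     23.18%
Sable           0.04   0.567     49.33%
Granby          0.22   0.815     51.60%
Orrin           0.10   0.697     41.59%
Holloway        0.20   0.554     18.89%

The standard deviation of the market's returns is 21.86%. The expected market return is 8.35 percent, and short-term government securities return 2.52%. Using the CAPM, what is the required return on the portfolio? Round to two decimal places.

9.14%

β_Paxton = 0.755 × 34.75% / 21.86% = 1.2002
β_Ellery = 0.771 × 23.18% / 21.86% = 0.8176
β_Sable = 0.567 × 49.33% / 21.86% = 1.2795
β_Granby = 0.815 × 51.60% / 21.86% = 1.9238
β_Orrin = 0.697 × 41.59% / 21.86% = 1.3261
β_Holloway = 0.554 × 18.89% / 21.86% = 0.4787
β_P = Σ w_i β_i = 0.19×1.2002 + 0.25×0.8176 + 0.04×1.2795 + 0.22×1.9238 + 0.10×1.3261 + 0.20×0.4787 = 1.1352
MRP = 8.35% − 2.52% = 5.83%
E(R_P) = R_f + β_P × MRP = 2.52% + 1.1352 × 5.83% = 9.14%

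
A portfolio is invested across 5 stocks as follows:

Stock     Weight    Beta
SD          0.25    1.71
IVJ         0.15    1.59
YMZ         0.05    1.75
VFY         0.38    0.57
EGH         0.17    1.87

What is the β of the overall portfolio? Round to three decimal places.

β_P = Σ w_i β_i = 0.25×1.71 + 0.15×1.59 + 0.05×1.75 + 0.38×0.57 + 0.17×1.87 = 1.2880

1.288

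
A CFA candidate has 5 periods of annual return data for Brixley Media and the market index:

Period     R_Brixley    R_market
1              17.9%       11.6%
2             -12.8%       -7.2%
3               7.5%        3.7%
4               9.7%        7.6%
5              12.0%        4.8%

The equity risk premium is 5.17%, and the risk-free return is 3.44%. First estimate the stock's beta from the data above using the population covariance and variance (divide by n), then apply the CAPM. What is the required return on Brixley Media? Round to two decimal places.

Mean R_i = (17.9 − 12.8 + 7.5 + 9.7 + 12.0) / 5 = 6.8600%
Mean R_m = (11.6 − 7.2 + 3.7 + 7.6 + 4.8) / 5 = 4.1000%
Σ(R_i − R̄_i)(R_m − R̄_m) = 318.2400  ⇒  Cov = 318.2400 / 5 = 63.6480
Σ(R_m − R̄_m)² = 196.8400  ⇒  Var(R_m) = 196.8400 / 5 = 39.3680
β = Cov / Var(R_m) = 63.6480 / 39.3680 = 1.6167
E(R) = R_f + β × MRP = 3.44% + 1.6167 × 5.17% = 11.80%

11.80%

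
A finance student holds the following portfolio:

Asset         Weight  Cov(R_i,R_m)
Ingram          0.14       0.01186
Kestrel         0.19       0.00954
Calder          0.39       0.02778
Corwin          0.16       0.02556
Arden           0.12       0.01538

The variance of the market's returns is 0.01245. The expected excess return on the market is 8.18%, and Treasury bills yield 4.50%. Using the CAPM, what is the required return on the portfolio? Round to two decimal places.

β_Ingram = 0.01186 / 0.01245 = 0.9526
β_Kestrel = 0.00954 / 0.01245 = 0.7663
β_Calder = 0.02778 / 0.01245 = 2.2313
β_Corwin = 0.02556 / 0.01245 = 2.0530
β_Arden = 0.01538 / 0.01245 = 1.2353
β_P = Σ w_i β_i = 0.14×0.9526 + 0.19×0.7663 + 0.39×2.2313 + 0.16×2.0530 + 0.12×1.2353 = 1.6259
E(R_P) = R_f + β_P × MRP = 4.50% + 1.6259 × 8.18% = 17.80%

17.80%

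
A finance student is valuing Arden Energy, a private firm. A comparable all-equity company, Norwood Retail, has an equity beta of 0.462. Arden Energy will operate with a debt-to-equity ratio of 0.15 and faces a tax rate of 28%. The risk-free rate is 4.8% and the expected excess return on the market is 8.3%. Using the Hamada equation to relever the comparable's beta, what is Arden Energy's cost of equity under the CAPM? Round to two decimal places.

9.05%

β_L = β_U × [1 + (1 − t)(D/E)] = 0.462 × [1 + (1 − 0.28) × 0.15]
    = 0.462 × [1 + 0.72 × 0.15] = 0.462 × 1.1080 = 0.5119
E(R) = R_f + β_L × MRP = 4.8% + 0.5119 × 8.3% = 9.05%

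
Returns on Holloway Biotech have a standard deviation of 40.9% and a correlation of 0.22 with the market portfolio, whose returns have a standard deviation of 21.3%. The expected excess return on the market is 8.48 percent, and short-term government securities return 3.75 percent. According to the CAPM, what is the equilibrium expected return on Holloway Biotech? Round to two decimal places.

7.33%

β = ρ × σ_i / σ_m = 0.22 × 40.9% / 21.3% = 0.4224
E(R) = 3.75% + 0.4224 × 8.48% = 7.33%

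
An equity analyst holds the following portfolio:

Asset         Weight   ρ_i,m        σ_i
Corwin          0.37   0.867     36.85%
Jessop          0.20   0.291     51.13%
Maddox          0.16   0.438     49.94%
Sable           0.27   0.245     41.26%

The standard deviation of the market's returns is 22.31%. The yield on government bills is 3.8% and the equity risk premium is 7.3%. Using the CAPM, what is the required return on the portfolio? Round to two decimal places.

10.68%

β_Corwin = 0.867 × 36.85% / 22.31% = 1.4320
β_Jessop = 0.291 × 51.13% / 22.31% = 0.6669
β_Maddox = 0.438 × 49.94% / 22.31% = 0.9804
β_Sable = 0.245 × 41.26% / 22.31% = 0.4531
β_P = Σ w_i β_i = 0.37×1.4320 + 0.20×0.6669 + 0.16×0.9804 + 0.27×0.4531 = 0.9424
E(R_P) = R_f + β_P × MRP = 3.8% + 0.9424 × 7.3% = 10.68%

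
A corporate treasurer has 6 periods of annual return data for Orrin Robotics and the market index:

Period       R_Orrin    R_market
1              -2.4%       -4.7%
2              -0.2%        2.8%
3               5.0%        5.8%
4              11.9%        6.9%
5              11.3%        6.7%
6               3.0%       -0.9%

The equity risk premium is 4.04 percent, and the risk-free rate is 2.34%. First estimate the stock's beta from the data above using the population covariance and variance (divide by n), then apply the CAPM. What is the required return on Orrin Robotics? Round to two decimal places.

6.55%

Mean R_i = (-2.4 − 0.2 + 5.0 + 11.9 + 11.3 + 3.0) / 6 = 4.7667%
Mean R_m = (-4.7 + 2.8 + 5.8 + 6.9 + 6.7 − 0.9) / 6 = 2.7667%
Σ(R_i − R̄_i)(R_m − R̄_m) = 115.7133  ⇒  Cov = 115.7133 / 6 = 19.2856
Σ(R_m − R̄_m)² = 110.9533  ⇒  Var(R_m) = 110.9533 / 6 = 18.4922
β = Cov / Var(R_m) = 19.2856 / 18.4922 = 1.0429
E(R) = R_f + β × MRP = 2.34% + 1.0429 × 4.04% = 6.55%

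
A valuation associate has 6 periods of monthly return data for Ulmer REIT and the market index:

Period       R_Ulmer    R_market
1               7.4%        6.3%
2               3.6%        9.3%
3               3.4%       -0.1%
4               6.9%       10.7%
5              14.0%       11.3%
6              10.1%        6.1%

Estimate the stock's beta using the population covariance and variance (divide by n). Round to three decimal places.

Mean R_i = (7.4 + 3.6 + 3.4 + 6.9 + 14.0 + 10.1) / 6 = 7.5667%
Mean R_m = (6.3 + 9.3 − 0.1 + 10.7 + 11.3 + 6.1) / 6 = 7.2667%
Σ(R_i − R̄_i)(R_m − R̄_m) = 43.4933  ⇒  Cov = 43.4933 / 6 = 7.2489
Σ(R_m − R̄_m)² = 88.7533  ⇒  Var(R_m) = 88.7533 / 6 = 14.7922
β = Cov / Var(R_m) = 7.2489 / 14.7922 = 0.4900

0.490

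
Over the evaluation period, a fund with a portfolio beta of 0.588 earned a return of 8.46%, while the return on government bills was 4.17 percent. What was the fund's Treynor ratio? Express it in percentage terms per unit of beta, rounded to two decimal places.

7.30%

Treynor = (R_P − R_f) / β_P = (8.46% − 4.17%) / 0.5880 = 4.29% / 0.5880 = 7.30%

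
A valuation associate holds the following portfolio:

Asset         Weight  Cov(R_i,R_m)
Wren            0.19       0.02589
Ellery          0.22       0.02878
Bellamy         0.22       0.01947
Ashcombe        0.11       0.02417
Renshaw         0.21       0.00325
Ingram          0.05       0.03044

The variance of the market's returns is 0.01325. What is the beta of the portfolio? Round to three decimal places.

β_Wren = 0.02589 / 0.01325 = 1.9540
β_Ellery = 0.02878 / 0.01325 = 2.1721
β_Bellamy = 0.01947 / 0.01325 = 1.4694
β_Ashcombe = 0.02417 / 0.01325 = 1.8242
β_Renshaw = 0.00325 / 0.01325 = 0.2453
β_Ingram = 0.03044 / 0.01325 = 2.2974
β_P = Σ w_i β_i = 0.19×1.9540 + 0.22×2.1721 + 0.22×1.4694 + 0.11×1.8242 + 0.21×0.2453 + 0.05×2.2974 = 1.5394

1.539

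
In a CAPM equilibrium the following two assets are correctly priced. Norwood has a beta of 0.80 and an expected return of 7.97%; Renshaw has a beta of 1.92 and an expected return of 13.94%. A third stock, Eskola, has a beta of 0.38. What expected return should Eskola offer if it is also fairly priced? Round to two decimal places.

5.73%

MRP (SML slope) = (13.94% − 7.97%) / (1.92 − 0.80) = 5.97% / 1.12 = 5.3304%
R_f (intercept) = 7.97% − 0.80 × 5.3304% = 3.7057%
E(R_Eskola) = R_f + β × MRP = 3.7057% + 0.38 × 5.3304% = 5.73%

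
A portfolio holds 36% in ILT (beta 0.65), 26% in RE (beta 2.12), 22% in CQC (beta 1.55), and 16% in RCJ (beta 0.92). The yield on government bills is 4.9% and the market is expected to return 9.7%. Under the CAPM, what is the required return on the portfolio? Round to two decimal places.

11.01%

β_P = Σ w_i β_i = 0.36×0.65 + 0.26×2.12 + 0.22×1.55 + 0.16×0.92 = 1.2734
MRP = 9.7% − 4.9% = 4.80%
E(R_P) = R_f + β_P × MRP = 4.9% + 1.2734 × 4.8% = 11.01%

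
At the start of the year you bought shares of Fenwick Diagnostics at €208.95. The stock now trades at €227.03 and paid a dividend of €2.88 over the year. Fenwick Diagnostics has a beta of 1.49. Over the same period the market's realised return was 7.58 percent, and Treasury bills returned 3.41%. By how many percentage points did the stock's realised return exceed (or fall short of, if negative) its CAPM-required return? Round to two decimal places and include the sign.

+0.41%

Realised HPR = (P1 + D1 − P0) / P0 = (227.03 + 2.88 − 208.95) / 208.95 = 20.96 / 208.95 = 10.0311%
MRP = 7.58% − 3.41% = 4.17%
CAPM required = R_f + β·MRP = 3.41% + 1.49 × 4.17% = 9.6233%
α = realised − required = 10.0311% − 9.6233% = +0.41%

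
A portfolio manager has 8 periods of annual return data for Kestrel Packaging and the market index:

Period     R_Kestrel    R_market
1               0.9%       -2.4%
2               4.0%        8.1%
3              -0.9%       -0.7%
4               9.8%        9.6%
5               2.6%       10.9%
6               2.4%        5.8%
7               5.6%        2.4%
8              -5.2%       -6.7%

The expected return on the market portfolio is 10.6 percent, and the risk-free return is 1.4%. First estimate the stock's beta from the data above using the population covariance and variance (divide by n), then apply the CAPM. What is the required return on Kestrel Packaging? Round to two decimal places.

6.42%

Mean R_i = (0.9 + 4.0 − 0.9 + 9.8 + 2.6 + 2.4 + 5.6 − 5.2) / 8 = 2.4000%
Mean R_m = (-2.4 + 8.1 − 0.7 + 9.6 + 10.9 + 5.8 + 2.4 − 6.7) / 8 = 3.3750%
Σ(R_i − R̄_i)(R_m − R̄_m) = 150.6900  ⇒  Cov = 150.6900 / 8 = 18.8363
Σ(R_m − R̄_m)² = 275.9950  ⇒  Var(R_m) = 275.9950 / 8 = 34.4994
β = Cov / Var(R_m) = 18.8363 / 34.4994 = 0.5460
MRP = 10.6% − 1.4% = 9.20%
E(R) = R_f + β × MRP = 1.4% + 0.5460 × 9.2% = 6.42%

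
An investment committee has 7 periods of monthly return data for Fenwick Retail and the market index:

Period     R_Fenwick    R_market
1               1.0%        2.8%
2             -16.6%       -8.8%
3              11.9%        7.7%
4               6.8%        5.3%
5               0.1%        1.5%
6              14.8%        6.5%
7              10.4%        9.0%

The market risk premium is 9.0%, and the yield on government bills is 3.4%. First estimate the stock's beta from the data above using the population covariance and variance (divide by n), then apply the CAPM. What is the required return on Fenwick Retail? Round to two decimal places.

18.79%

Mean R_i = (1.0 − 16.6 + 11.9 + 6.8 + 0.1 + 14.8 + 10.4) / 7 = 4.0571%
Mean R_m = (2.8 − 8.8 + 7.7 + 5.3 + 1.5 + 6.5 + 9.0) / 7 = 3.4286%
Σ(R_i − R̄_i)(R_m − R̄_m) = 369.1286  ⇒  Cov = 369.1286 / 7 = 52.7327
Σ(R_m − R̄_m)² = 215.8743  ⇒  Var(R_m) = 215.8743 / 7 = 30.8392
β = Cov / Var(R_m) = 52.7327 / 30.8392 = 1.7099
E(R) = R_f + β × MRP = 3.4% + 1.7099 × 9.0% = 18.79%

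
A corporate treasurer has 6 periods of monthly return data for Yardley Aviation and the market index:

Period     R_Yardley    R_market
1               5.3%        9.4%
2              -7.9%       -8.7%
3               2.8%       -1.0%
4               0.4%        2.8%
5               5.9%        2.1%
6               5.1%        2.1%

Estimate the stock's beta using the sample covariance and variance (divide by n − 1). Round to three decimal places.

Mean R_i = (5.3 − 7.9 + 2.8 + 0.4 + 5.9 + 5.1) / 6 = 1.9333%
Mean R_m = (9.4 − 8.7 − 1.0 + 2.8 + 2.1 + 2.1) / 6 = 1.1167%
Σ(R_i − R̄_i)(R_m − R̄_m) = 127.0167  ⇒  Cov = 127.0167 / 5 = 25.4033
Σ(R_m − R̄_m)² = 174.2283  ⇒  Var(R_m) = 174.2283 / 5 = 34.8457
β = Cov / Var(R_m) = 25.4033 / 34.8457 = 0.7290

0.729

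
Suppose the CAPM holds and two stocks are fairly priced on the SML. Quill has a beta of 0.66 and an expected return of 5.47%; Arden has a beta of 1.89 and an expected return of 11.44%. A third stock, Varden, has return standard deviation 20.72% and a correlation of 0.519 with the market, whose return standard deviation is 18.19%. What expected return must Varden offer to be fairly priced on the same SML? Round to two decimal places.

5.14%

MRP = (11.44% − 5.47%) / (1.89 − 0.66) = 4.8537%
R_f = 5.47% − 0.66 × 4.8537% = 2.2666%
β_Varden = ρ·σ_i/σ_m = 0.519 × 20.72 / 18.19 = 0.5912
E(R_Varden) = R_f + β × MRP = 2.2666% + 0.5912 × 4.8537% = 5.14%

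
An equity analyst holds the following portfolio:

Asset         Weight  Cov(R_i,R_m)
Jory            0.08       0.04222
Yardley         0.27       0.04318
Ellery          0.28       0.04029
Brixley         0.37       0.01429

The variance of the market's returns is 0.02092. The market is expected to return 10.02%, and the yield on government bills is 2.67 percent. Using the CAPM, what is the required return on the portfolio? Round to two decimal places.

13.77%

β_Jory = 0.04222 / 0.02092 = 2.0182
β_Yardley = 0.04318 / 0.02092 = 2.0641
β_Ellery = 0.04029 / 0.02092 = 1.9259
β_Brixley = 0.01429 / 0.02092 = 0.6831
β_P = Σ w_i β_i = 0.08×2.0182 + 0.27×2.0641 + 0.28×1.9259 + 0.37×0.6831 = 1.5108
MRP = 10.02% − 2.67% = 7.35%
E(R_P) = R_f + β_P × MRP = 2.67% + 1.5108 × 7.35% = 13.77%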